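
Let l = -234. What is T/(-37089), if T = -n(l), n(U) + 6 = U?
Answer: -80/12363 ≈ -0.0064709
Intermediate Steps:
n(U) = -6 + U
T = 240 (T = -(-6 - 234) = -1*(-240) = 240)
T/(-37089) = 240/(-37089) = 240*(-1/37089) = -80/12363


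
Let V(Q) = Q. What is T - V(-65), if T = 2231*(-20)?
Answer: -44555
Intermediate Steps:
T = -44620
T - V(-65) = -44620 - 1*(-65) = -44620 + 65 = -44555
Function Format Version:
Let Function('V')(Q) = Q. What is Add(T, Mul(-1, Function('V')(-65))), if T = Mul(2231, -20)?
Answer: -44555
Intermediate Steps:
T = -44620
Add(T, Mul(-1, Function('V')(-65))) = Add(-44620, Mul(-1, -65)) = Add(-44620, 65) = -44555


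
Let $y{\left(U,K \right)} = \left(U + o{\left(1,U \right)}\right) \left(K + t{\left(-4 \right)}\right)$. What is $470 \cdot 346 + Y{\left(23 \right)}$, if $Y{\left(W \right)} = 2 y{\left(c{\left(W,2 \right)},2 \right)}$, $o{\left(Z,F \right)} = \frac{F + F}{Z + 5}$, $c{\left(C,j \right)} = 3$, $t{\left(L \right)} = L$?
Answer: $162604$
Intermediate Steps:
$o{\left(Z,F \right)} = \frac{2 F}{5 + Z}$
$y{\left(U,K \right)} = \frac{4 U \left(-4 + K\right)}{3}$ ($y{\left(U,K \right)} = \left(U + \frac{2 U}{5 + 1}\right) \left(K - 4\right) = \left(U + \frac{2 U}{6}\right) \left(-4 + K\right) = \left(U + 2 U \frac{1}{6}\right) \left(-4 + K\right) = \left(U + \frac{U}{3}\right) \left(-4 + K\right) = \frac{4 U}{3} \left(-4 + K\right) = \frac{4 U \left(-4 + K\right)}{3}$)
$Y{\left(W \right)} = -16$ ($Y{\left(W \right)} = 2 \cdot \frac{4}{3} \cdot 3 \left(-4 + 2\right) = 2 \cdot \frac{4}{3} \cdot 3 \left(-2\right) = 2 \left(-8\right) = -16$)
$470 \cdot 346 + Y{\left(23 \right)} = 470 \cdot 346 - 16 = 162620 - 16 = 162604$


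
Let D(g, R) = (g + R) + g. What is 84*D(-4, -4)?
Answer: -1008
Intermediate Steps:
D(g, R) = R + 2*g (D(g, R) = (R + g) + g = R + 2*g)
84*D(-4, -4) = 84*(-4 + 2*(-4)) = 84*(-4 - 8) = 84*(-12) = -1008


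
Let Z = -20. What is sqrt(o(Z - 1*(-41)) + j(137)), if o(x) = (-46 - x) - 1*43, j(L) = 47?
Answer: 3*I*sqrt(7) ≈ 7.9373*I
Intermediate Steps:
o(x) = -89 - x (o(x) = (-46 - x) - 43 = -89 - x)
sqrt(o(Z - 1*(-41)) + j(137)) = sqrt((-89 - (-20 - 1*(-41))) + 47) = sqrt((-89 - (-20 + 41)) + 47) = sqrt((-89 - 1*21) + 47) = sqrt((-89 - 21) + 47) = sqrt(-110 + 47) = sqrt(-63) = 3*I*sqrt(7)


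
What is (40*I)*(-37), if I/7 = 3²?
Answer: -93240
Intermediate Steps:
I = 63 (I = 7*3² = 7*9 = 63)
(40*I)*(-37) = (40*63)*(-37) = 2520*(-37) = -93240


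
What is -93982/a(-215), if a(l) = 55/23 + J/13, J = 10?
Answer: -4014374/135 ≈ -29736.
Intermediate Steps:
a(l) = 945/299 (a(l) = 55/23 + 10/13 = 945/299)
-93982/a(-215) = -93982/945/299 = -93982*299/945 = -4014374/135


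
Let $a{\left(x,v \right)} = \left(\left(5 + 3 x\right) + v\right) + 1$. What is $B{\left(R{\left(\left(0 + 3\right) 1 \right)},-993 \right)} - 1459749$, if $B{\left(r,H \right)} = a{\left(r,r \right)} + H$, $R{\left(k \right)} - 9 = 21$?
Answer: $-1460616$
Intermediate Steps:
$a{\left(x,v \right)} = 6 + v + 3 x$ ($a{\left(x,v \right)} = \left(5 + v + 3 x\right) + 1 = 6 + v + 3 x$)
$R{\left(k \right)} = 30$ ($R{\left(k \right)} = 9 + 21 = 30$)
$B{\left(r,H \right)} = 6 + H + 4 r$ ($B{\left(r,H \right)} = \left(6 + r + 3 r\right) + H = \left(6 + 4 r\right) + H = 6 + H + 4 r$)
$B{\left(R{\left(\left(0 + 3\right) 1 \right)},-993 \right)} - 1459749 = \left(6 - 993 + 4 \cdot 30\right) - 1459749 = \left(6 - 993 + 120\right) - 1459749 = -867 - 1459749 = -1460616$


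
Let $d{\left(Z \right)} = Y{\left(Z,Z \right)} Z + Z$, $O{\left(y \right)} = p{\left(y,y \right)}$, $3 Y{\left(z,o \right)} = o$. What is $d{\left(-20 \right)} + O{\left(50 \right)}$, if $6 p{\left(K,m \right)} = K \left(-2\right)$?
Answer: $\frac{290}{3} \approx 96.667$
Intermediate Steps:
$p{\left(K,m \right)} = - \frac{K}{3}$ ($p{\left(K,m \right)} = \frac{K \left(-2\right)}{6} = \frac{\left(-2\right) K}{6} = - \frac{K}{3}$)
$Y{\left(z,o \right)} = \frac{o}{3}$
$O{\left(y \right)} = - \frac{y}{3}$
$d{\left(Z \right)} = Z + \frac{Z^{2}}{3}$ ($d{\left(Z \right)} = \frac{Z}{3} Z + Z = \frac{Z^{2}}{3} + Z = Z + \frac{Z^{2}}{3}$)
$d{\left(-20 \right)} + O{\left(50 \right)} = \frac{1}{3} \left(-20\right) \left(3 - 20\right) - \frac{50}{3} = \frac{1}{3} \left(-20\right) \left(-17\right) - \frac{50}{3} = \frac{340}{3} - \frac{50}{3} = \frac{290}{3}$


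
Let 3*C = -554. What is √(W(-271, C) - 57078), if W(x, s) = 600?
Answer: I*√56478 ≈ 237.65*I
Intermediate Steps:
C = -554/3 (C = (⅓)*(-554) = -554/3 ≈ -184.67)
√(W(-271, C) - 57078) = √(600 - 57078) = √(-56478) = I*√56478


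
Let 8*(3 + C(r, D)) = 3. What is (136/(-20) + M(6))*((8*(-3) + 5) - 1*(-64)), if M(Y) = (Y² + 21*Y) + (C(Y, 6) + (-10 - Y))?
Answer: 49167/8 ≈ 6145.9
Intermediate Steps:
C(r, D) = -21/8 (C(r, D) = -3 + (⅛)*3 = -3 + 3/8 = -21/8)
M(Y) = -101/8 + Y² + 20*Y (M(Y) = (Y² + 21*Y) + (-21/8 + (-10 - Y)) = (Y² + 21*Y) + (-101/8 - Y) = -101/8 + Y² + 20*Y)
(136/(-20) + M(6))*((8*(-3) + 5) - 1*(-64)) = (136/(-20) + (-101/8 + 6² + 20*6))*((8*(-3) + 5) - 1*(-64)) = (136*(-1/20) + (-101/8 + 36 + 120))*((-24 + 5) + 64) = (-34/5 + 1147/8)*(-19 + 64) = (5463/40)*45 = 49167/8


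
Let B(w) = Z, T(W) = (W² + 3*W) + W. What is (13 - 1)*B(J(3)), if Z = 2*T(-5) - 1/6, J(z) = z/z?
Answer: 118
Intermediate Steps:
J(z) = 1
T(W) = W² + 4*W
Z = 59/6 (Z = 2*(-5*(4 - 5)) - 1/6 = 2*(-5*(-1)) - 1*⅙ = 2*5 - ⅙ = 10 - ⅙ = 59/6 ≈ 9.8333)
B(w) = 59/6
(13 - 1)*B(J(3)) = (13 - 1)*(59/6) = 12*(59/6) = 118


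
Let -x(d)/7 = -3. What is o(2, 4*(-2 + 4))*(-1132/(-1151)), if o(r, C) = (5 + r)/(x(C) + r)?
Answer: 7924/26473 ≈ 0.29932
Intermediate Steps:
x(d) = 21 (x(d) = -7*(-3) = 21)
o(r, C) = (5 + r)/(21 + r)
o(2, 4*(-2 + 4))*(-1132/(-1151)) = ((5 + 2)/(21 + 2))*(-1132/(-1151)) = (7/23)*(-1132*(-1/1151)) = ((1/23)*7)*(1132/1151) = (7/23)*(1132/1151) = 7924/26473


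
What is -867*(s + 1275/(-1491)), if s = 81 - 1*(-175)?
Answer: -109941669/497 ≈ -2.2121e+5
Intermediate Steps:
s = 256 (s = 81 + 175 = 256)
-867*(s + 1275/(-1491)) = -867*(256 + 1275/(-1491)) = -867*(256 + 1275*(-1/1491)) = -867*(256 - 425/497) = -867*126807/497 = -109941669/497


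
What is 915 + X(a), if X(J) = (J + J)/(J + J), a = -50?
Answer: 916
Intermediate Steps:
X(J) = 1 (X(J) = (2*J)/((2*J)) = (2*J)*(1/(2*J)) = 1)
915 + X(a) = 915 + 1 = 916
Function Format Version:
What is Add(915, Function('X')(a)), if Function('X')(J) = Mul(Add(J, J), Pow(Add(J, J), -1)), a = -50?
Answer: 916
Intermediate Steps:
Function('X')(J) = 1 (Function('X')(J) = Mul(Mul(2, J), Pow(Mul(2, J), -1)) = Mul(Mul(2, J), Mul(Rational(1, 2), Pow(J, -1))) = 1)
Add(915, Function('X')(a)) = Add(915, 1) = 916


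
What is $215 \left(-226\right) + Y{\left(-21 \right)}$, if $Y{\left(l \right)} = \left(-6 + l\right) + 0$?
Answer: $-48617$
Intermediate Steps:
$Y{\left(l \right)} = -6 + l$
$215 \left(-226\right) + Y{\left(-21 \right)} = 215 \left(-226\right) - 27 = -48590 - 27 = -48617$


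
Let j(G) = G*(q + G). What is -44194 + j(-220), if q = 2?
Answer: 3766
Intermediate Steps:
j(G) = G*(2 + G)
-44194 + j(-220) = -44194 - 220*(2 - 220) = -44194 - 220*(-218) = -44194 + 47960 = 3766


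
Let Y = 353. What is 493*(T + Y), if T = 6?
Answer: 176987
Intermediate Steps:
493*(T + Y) = 493*(6 + 353) = 493*359 = 176987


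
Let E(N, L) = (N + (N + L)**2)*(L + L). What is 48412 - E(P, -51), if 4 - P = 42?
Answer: 852478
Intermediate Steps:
P = -38 (P = 4 - 1*42 = 4 - 42 = -38)
E(N, L) = 2*L*(N + (L + N)**2) (E(N, L) = (N + (L + N)**2)*(2*L) = 2*L*(N + (L + N)**2))
48412 - E(P, -51) = 48412 - 2*(-51)*(-38 + (-51 - 38)**2) = 48412 - 2*(-51)*(-38 + (-89)**2) = 48412 - 2*(-51)*(-38 + 7921) = 48412 - 2*(-51)*7883 = 48412 - 1*(-804066) = 48412 + 804066 = 852478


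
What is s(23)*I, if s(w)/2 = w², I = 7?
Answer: 7406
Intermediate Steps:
s(w) = 2*w²
s(23)*I = (2*23²)*7 = (2*529)*7 = 1058*7 = 7406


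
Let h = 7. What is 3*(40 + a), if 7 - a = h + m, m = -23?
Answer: 189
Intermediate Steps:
a = 23 (a = 7 - (7 - 23) = 7 - 1*(-16) = 7 + 16 = 23)
3*(40 + a) = 3*(40 + 23) = 3*63 = 189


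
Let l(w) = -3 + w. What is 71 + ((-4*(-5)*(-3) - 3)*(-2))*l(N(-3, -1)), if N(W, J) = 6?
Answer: 449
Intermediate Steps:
71 + ((-4*(-5)*(-3) - 3)*(-2))*l(N(-3, -1)) = 71 + ((-4*(-5)*(-3) - 3)*(-2))*(-3 + 6) = 71 + ((20*(-3) - 3)*(-2))*3 = 71 + ((-60 - 3)*(-2))*3 = 71 - 63*(-2)*3 = 71 + 126*3 = 71 + 378 = 449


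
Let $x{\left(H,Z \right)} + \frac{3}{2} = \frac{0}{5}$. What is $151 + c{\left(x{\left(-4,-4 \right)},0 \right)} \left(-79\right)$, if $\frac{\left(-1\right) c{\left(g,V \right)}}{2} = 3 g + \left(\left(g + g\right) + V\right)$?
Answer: $-1034$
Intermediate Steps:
$x{\left(H,Z \right)} = - \frac{3}{2}$ ($x{\left(H,Z \right)} = - \frac{3}{2} + \frac{0}{5} = - \frac{3}{2} + 0 \cdot \frac{1}{5} = - \frac{3}{2} + 0 = - \frac{3}{2}$)
$c{\left(g,V \right)} = - 10 g - 2 V$ ($c{\left(g,V \right)} = - 2 \left(3 g + \left(\left(g + g\right) + V\right)\right) = - 2 \left(3 g + \left(2 g + V\right)\right) = - 2 \left(3 g + \left(V + 2 g\right)\right) = - 2 \left(V + 5 g\right) = - 10 g - 2 V$)
$151 + c{\left(x{\left(-4,-4 \right)},0 \right)} \left(-79\right) = 151 + \left(\left(-10\right) \left(- \frac{3}{2}\right) - 0\right) \left(-79\right) = 151 + \left(15 + 0\right) \left(-79\right) = 151 + 15 \left(-79\right) = 151 - 1185 = -1034$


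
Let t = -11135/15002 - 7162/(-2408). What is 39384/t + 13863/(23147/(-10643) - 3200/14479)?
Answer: 29419018652600769349/2480774852228181 ≈ 11859.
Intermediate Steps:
t = 20157811/9031204 (t = -11135*1/15002 - 7162*(-1/2408) = -11135/15002 + 3581/1204 = 20157811/9031204 ≈ 2.2320)
39384/t + 13863/(23147/(-10643) - 3200/14479) = 39384/(20157811/9031204) + 13863/(23147/(-10643) - 3200/14479) = 39384*(9031204/20157811) + 13863/(23147*(-1/10643) - 3200*1/14479) = 355684938336/20157811 + 13863/(-23147/10643 - 3200/14479) = 355684938336/20157811 + 13863/(-369203013/154099997) = 355684938336/20157811 + 13863*(-154099997/369203013) = 355684938336/20157811 - 712096086137/123067671 = 29419018652600769349/2480774852228181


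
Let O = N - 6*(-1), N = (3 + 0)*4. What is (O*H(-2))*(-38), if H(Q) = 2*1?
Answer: -1368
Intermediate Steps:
H(Q) = 2
N = 12 (N = 3*4 = 12)
O = 18 (O = 12 - 6*(-1) = 12 - 1*(-6) = 12 + 6 = 18)
(O*H(-2))*(-38) = (18*2)*(-38) = 36*(-38) = -1368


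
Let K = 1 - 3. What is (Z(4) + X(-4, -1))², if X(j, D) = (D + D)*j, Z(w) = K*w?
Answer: 0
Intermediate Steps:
K = -2
Z(w) = -2*w
X(j, D) = 2*D*j (X(j, D) = (2*D)*j = 2*D*j)
(Z(4) + X(-4, -1))² = (-2*4 + 2*(-1)*(-4))² = (-8 + 8)² = 0² = 0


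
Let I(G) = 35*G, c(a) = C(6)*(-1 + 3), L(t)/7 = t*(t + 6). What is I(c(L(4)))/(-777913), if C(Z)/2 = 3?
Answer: -420/777913 ≈ -0.00053991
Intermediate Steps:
L(t) = 7*t*(6 + t) (L(t) = 7*(t*(t + 6)) = 7*(t*(6 + t)) = 7*t*(6 + t))
C(Z) = 6 (C(Z) = 2*3 = 6)
c(a) = 12 (c(a) = 6*(-1 + 3) = 6*2 = 12)
I(c(L(4)))/(-777913) = (35*12)/(-777913) = 420*(-1/777913) = -420/777913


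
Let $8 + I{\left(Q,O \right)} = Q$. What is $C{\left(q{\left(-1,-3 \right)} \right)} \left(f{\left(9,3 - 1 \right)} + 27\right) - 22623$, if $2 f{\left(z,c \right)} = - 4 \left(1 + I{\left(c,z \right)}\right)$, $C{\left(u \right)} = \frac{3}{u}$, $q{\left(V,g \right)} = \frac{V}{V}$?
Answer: $-22512$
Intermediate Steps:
$I{\left(Q,O \right)} = -8 + Q$
$q{\left(V,g \right)} = 1$
$f{\left(z,c \right)} = 14 - 2 c$ ($f{\left(z,c \right)} = \frac{\left(-4\right) \left(1 + \left(-8 + c\right)\right)}{2} = \frac{\left(-4\right) \left(-7 + c\right)}{2} = \frac{28 - 4 c}{2} = 14 - 2 c$)
$C{\left(q{\left(-1,-3 \right)} \right)} \left(f{\left(9,3 - 1 \right)} + 27\right) - 22623 = \frac{3}{1} \left(\left(14 - 2 \left(3 - 1\right)\right) + 27\right) - 22623 = 3 \cdot 1 \left(\left(14 - 4\right) + 27\right) - 22623 = 3 \left(\left(14 - 4\right) + 27\right) - 22623 = 3 \left(10 + 27\right) - 22623 = 3 \cdot 37 - 22623 = 111 - 22623 = -22512$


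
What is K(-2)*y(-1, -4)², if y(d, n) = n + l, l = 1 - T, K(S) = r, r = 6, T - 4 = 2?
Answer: 486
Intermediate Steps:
T = 6 (T = 4 + 2 = 6)
K(S) = 6
l = -5 (l = 1 - 1*6 = 1 - 6 = -5)
y(d, n) = -5 + n (y(d, n) = n - 5 = -5 + n)
K(-2)*y(-1, -4)² = 6*(-5 - 4)² = 6*(-9)² = 6*81 = 486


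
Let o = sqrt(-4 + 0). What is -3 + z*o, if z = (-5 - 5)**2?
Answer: -3 + 200*I ≈ -3.0 + 200.0*I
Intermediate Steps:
o = 2*I (o = sqrt(-4) = 2*I ≈ 2.0*I)
z = 100 (z = (-10)**2 = 100)
-3 + z*o = -3 + 100*(2*I) = -3 + 200*I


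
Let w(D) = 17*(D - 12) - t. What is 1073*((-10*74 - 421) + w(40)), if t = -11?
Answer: -723202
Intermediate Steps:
w(D) = -193 + 17*D (w(D) = 17*(D - 12) - 1*(-11) = 17*(-12 + D) + 11 = (-204 + 17*D) + 11 = -193 + 17*D)
1073*((-10*74 - 421) + w(40)) = 1073*((-10*74 - 421) + (-193 + 17*40)) = 1073*((-740 - 421) + (-193 + 680)) = 1073*(-1161 + 487) = 1073*(-674) = -723202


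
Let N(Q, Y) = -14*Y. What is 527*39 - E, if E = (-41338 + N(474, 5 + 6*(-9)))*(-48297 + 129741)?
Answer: 3310882041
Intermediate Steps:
E = -3310861488 (E = (-41338 - 14*(5 + 6*(-9)))*(-48297 + 129741) = (-41338 - 14*(5 - 54))*81444 = (-41338 - 14*(-49))*81444 = (-41338 + 686)*81444 = -40652*81444 = -3310861488)
527*39 - E = 527*39 - 1*(-3310861488) = 20553 + 3310861488 = 3310882041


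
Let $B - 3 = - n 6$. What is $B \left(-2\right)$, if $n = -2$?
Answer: $-30$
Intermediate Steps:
$B = 15$ ($B = 3 + \left(-1\right) \left(-2\right) 6 = 3 + 2 \cdot 6 = 3 + 12 = 15$)
$B \left(-2\right) = 15 \left(-2\right) = -30$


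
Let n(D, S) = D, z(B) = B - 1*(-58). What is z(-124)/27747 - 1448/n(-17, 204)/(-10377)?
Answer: -5757850/543868947 ≈ -0.010587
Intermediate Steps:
z(B) = 58 + B (z(B) = B + 58 = 58 + B)
z(-124)/27747 - 1448/n(-17, 204)/(-10377) = (58 - 124)/27747 - 1448/(-17)/(-10377) = -66*1/27747 - 1448*(-1/17)*(-1/10377) = -22/9249 + (1448/17)*(-1/10377) = -22/9249 - 1448/176409 = -5757850/543868947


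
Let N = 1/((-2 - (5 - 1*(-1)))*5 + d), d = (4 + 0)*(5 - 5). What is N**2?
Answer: 1/1600 ≈ 0.00062500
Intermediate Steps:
d = 0 (d = 4*0 = 0)
N = -1/40 (N = 1/((-2 - (5 - 1*(-1)))*5 + 0) = 1/((-2 - (5 + 1))*5 + 0) = 1/((-2 - 1*6)*5 + 0) = 1/((-2 - 6)*5 + 0) = 1/(-8*5 + 0) = 1/(-40 + 0) = 1/(-40) = -1/40 ≈ -0.025000)
N**2 = (-1/40)**2 = 1/1600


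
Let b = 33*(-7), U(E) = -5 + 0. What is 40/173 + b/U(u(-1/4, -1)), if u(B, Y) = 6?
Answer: 40163/865 ≈ 46.431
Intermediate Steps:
U(E) = -5
b = -231
40/173 + b/U(u(-1/4, -1)) = 40/173 - 231/(-5) = 40*(1/173) - 231*(-⅕) = 40/173 + 231/5 = 40163/865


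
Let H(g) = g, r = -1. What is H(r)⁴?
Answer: 1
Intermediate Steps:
H(r)⁴ = (-1)⁴ = 1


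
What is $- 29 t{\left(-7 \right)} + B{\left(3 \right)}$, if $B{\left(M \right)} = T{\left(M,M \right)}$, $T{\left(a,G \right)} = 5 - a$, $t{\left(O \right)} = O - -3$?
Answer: $118$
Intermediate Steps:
$t{\left(O \right)} = 3 + O$ ($t{\left(O \right)} = O + 3 = 3 + O$)
$B{\left(M \right)} = 5 - M$
$- 29 t{\left(-7 \right)} + B{\left(3 \right)} = - 29 \left(3 - 7\right) + \left(5 - 3\right) = \left(-29\right) \left(-4\right) + \left(5 - 3\right) = 116 + 2 = 118$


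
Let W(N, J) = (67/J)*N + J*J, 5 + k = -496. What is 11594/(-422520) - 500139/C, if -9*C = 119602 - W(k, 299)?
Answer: 15793156084441/106377226620 ≈ 148.46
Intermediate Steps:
k = -501 (k = -5 - 496 = -501)
W(N, J) = J**2 + 67*N/J (W(N, J) = 67*N/J + J**2 = J**2 + 67*N/J)
C = -1007074/299 (C = -(119602 - (299**3 + 67*(-501))/299)/9 = -(119602 - (26730899 - 33567)/299)/9 = -(119602 - 26697332/299)/9 = -1/9*9063666/299 = -1007074/299 ≈ -3368.1)
11594/(-422520) - 500139/C = 11594/(-422520) - 500139/(-1007074/299) = 11594*(-1/422520) - 500139*(-299/1007074) = -5797/211260 + 149541561/1007074 = 15793156084441/106377226620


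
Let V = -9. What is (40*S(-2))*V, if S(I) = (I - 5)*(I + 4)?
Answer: 5040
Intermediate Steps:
S(I) = (-5 + I)*(4 + I)
(40*S(-2))*V = (40*(-20 + (-2)**2 - 1*(-2)))*(-9) = (40*(-20 + 4 + 2))*(-9) = (40*(-14))*(-9) = -560*(-9) = 5040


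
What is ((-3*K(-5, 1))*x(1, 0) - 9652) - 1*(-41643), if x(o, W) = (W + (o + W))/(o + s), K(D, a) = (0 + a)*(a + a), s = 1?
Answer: 31988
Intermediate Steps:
K(D, a) = 2*a² (K(D, a) = a*(2*a) = 2*a²)
x(o, W) = (o + 2*W)/(1 + o) (x(o, W) = (W + (o + W))/(o + 1) = (W + (W + o))/(1 + o) = (o + 2*W)/(1 + o))
((-3*K(-5, 1))*x(1, 0) - 9652) - 1*(-41643) = ((-6*1²)*((1 + 2*0)/(1 + 1)) - 9652) - 1*(-41643) = ((-6)*((1 + 0)/2) - 9652) + 41643 = ((-3*2)*((½)*1) - 9652) + 41643 = (-6*½ - 9652) + 41643 = (-3 - 9652) + 41643 = -9655 + 41643 = 31988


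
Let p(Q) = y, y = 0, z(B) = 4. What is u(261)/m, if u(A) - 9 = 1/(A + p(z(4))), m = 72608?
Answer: 1175/9475344 ≈ 0.00012401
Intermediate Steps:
p(Q) = 0
u(A) = 9 + 1/A (u(A) = 9 + 1/(A + 0) = 9 + 1/A)
u(261)/m = (9 + 1/261)/72608 = (9 + 1/261)*(1/72608) = (2350/261)*(1/72608) = 1175/9475344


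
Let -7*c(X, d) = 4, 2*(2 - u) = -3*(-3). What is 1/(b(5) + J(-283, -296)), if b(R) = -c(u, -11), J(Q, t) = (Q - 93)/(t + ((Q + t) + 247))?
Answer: 1099/1286 ≈ 0.85459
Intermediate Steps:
J(Q, t) = (-93 + Q)/(247 + Q + 2*t) (J(Q, t) = (-93 + Q)/(t + (247 + Q + t)) = (-93 + Q)/(247 + Q + 2*t))
u = -5/2 (u = 2 - (-3)*(-3)/2 = 2 - 1/2*9 = 2 - 9/2 = -5/2 ≈ -2.5000)
c(X, d) = -4/7 (c(X, d) = -1/7*4 = -4/7)
b(R) = 4/7 (b(R) = -1*(-4/7) = 4/7)
1/(b(5) + J(-283, -296)) = 1/(4/7 + (-93 - 283)/(247 - 283 + 2*(-296))) = 1/(4/7 - 376/(247 - 283 - 592)) = 1/(4/7 - 376/(-628)) = 1/(4/7 - 1/628*(-376)) = 1/(4/7 + 94/157) = 1/(1286/1099) = 1099/1286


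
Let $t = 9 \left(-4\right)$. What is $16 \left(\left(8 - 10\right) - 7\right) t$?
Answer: $5184$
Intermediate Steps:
$t = -36$
$16 \left(\left(8 - 10\right) - 7\right) t = 16 \left(\left(8 - 10\right) - 7\right) \left(-36\right) = 16 \left(-2 - 7\right) \left(-36\right) = 16 \left(-9\right) \left(-36\right) = \left(-144\right) \left(-36\right) = 5184$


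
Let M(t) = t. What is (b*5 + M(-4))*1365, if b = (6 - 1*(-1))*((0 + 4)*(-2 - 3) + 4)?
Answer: -769860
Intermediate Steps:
b = -112 (b = (6 + 1)*(4*(-5) + 4) = 7*(-20 + 4) = 7*(-16) = -112)
(b*5 + M(-4))*1365 = (-112*5 - 4)*1365 = (-560 - 4)*1365 = -564*1365 = -769860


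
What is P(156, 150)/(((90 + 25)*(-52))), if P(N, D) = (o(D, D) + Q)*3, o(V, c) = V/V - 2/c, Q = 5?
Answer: -449/149500 ≈ -0.0030033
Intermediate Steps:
o(V, c) = 1 - 2/c
P(N, D) = 15 + 3*(-2 + D)/D (P(N, D) = ((-2 + D)/D + 5)*3 = (5 + (-2 + D)/D)*3 = 15 + 3*(-2 + D)/D)
P(156, 150)/(((90 + 25)*(-52))) = (18 - 6/150)/(((90 + 25)*(-52))) = (18 - 6*1/150)/((115*(-52))) = (18 - 1/25)/(-5980) = (449/25)*(-1/5980) = -449/149500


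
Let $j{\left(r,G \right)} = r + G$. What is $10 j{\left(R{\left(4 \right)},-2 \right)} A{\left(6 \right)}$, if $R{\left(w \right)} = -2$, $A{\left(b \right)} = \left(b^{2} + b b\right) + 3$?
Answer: $-3000$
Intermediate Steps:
$A{\left(b \right)} = 3 + 2 b^{2}$ ($A{\left(b \right)} = \left(b^{2} + b^{2}\right) + 3 = 2 b^{2} + 3 = 3 + 2 b^{2}$)
$j{\left(r,G \right)} = G + r$
$10 j{\left(R{\left(4 \right)},-2 \right)} A{\left(6 \right)} = 10 \left(-2 - 2\right) \left(3 + 2 \cdot 6^{2}\right) = 10 \left(-4\right) \left(3 + 2 \cdot 36\right) = - 40 \left(3 + 72\right) = \left(-40\right) 75 = -3000$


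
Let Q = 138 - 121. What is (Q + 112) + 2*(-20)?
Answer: 89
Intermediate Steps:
Q = 17
(Q + 112) + 2*(-20) = (17 + 112) + 2*(-20) = 129 - 40 = 89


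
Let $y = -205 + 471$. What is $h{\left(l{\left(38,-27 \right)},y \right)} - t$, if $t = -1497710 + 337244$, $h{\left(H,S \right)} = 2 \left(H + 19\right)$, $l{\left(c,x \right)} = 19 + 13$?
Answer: $1160568$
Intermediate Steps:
$l{\left(c,x \right)} = 32$
$y = 266$
$h{\left(H,S \right)} = 38 + 2 H$ ($h{\left(H,S \right)} = 2 \left(19 + H\right) = 38 + 2 H$)
$t = -1160466$
$h{\left(l{\left(38,-27 \right)},y \right)} - t = \left(38 + 2 \cdot 32\right) - -1160466 = \left(38 + 64\right) + 1160466 = 102 + 1160466 = 1160568$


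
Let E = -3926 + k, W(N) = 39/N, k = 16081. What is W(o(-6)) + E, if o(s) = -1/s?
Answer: 12389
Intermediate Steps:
E = 12155 (E = -3926 + 16081 = 12155)
W(o(-6)) + E = 39/((-1/(-6))) + 12155 = 39/((-1*(-⅙))) + 12155 = 39/(⅙) + 12155 = 39*6 + 12155 = 234 + 12155 = 12389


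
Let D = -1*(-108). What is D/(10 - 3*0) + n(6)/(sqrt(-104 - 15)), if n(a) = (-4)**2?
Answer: 54/5 - 16*I*sqrt(119)/119 ≈ 10.8 - 1.4667*I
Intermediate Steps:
n(a) = 16
D = 108
D/(10 - 3*0) + n(6)/(sqrt(-104 - 15)) = 108/(10 - 3*0) + 16/(sqrt(-104 - 15)) = 108/(10 + 0) + 16/(sqrt(-119)) = 108/10 + 16/((I*sqrt(119))) = 108*(1/10) + 16*(-I*sqrt(119)/119) = 54/5 - 16*I*sqrt(119)/119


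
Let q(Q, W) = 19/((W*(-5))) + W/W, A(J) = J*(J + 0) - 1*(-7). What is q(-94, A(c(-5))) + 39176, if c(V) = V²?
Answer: 123799301/3160 ≈ 39177.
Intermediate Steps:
A(J) = 7 + J² (A(J) = J*J + 7 = J² + 7 = 7 + J²)
q(Q, W) = 1 - 19/(5*W) (q(Q, W) = 19/((-5*W)) + 1 = 19*(-1/(5*W)) + 1 = -19/(5*W) + 1 = 1 - 19/(5*W))
q(-94, A(c(-5))) + 39176 = (-19/5 + (7 + ((-5)²)²))/(7 + ((-5)²)²) + 39176 = (-19/5 + (7 + 25²))/(7 + 25²) + 39176 = (-19/5 + (7 + 625))/(7 + 625) + 39176 = (-19/5 + 632)/632 + 39176 = (1/632)*(3141/5) + 39176 = 3141/3160 + 39176 = 123799301/3160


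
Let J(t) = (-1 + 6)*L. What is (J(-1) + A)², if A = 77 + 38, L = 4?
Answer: 18225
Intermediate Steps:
J(t) = 20 (J(t) = (-1 + 6)*4 = 5*4 = 20)
A = 115
(J(-1) + A)² = (20 + 115)² = 135² = 18225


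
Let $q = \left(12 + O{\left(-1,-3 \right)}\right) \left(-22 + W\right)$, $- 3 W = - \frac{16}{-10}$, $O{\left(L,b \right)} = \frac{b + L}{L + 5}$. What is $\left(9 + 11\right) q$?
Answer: $- \frac{14872}{3} \approx -4957.3$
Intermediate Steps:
$O{\left(L,b \right)} = \frac{L + b}{5 + L}$
$W = - \frac{8}{15}$ ($W = - \frac{\left(-16\right) \frac{1}{-10}}{3} = - \frac{\left(-16\right) \left(- \frac{1}{10}\right)}{3} = \left(- \frac{1}{3}\right) \frac{8}{5} = - \frac{8}{15} \approx -0.53333$)
$q = - \frac{3718}{15}$ ($q = \left(12 + \frac{-1 - 3}{5 - 1}\right) \left(-22 - \frac{8}{15}\right) = \left(12 + \frac{1}{4} \left(-4\right)\right) \left(- \frac{338}{15}\right) = \left(12 - 1\right) \left(- \frac{338}{15}\right) = 11 \left(- \frac{338}{15}\right) = - \frac{3718}{15} \approx -247.87$)
$\left(9 + 11\right) q = \left(9 + 11\right) \left(- \frac{3718}{15}\right) = 20 \left(- \frac{3718}{15}\right) = - \frac{14872}{3}$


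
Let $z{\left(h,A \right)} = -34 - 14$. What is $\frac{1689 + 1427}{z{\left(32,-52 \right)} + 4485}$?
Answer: $\frac{3116}{4437} \approx 0.70228$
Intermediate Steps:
$z{\left(h,A \right)} = -48$
$\frac{1689 + 1427}{z{\left(32,-52 \right)} + 4485} = \frac{1689 + 1427}{-48 + 4485} = \frac{3116}{4437}$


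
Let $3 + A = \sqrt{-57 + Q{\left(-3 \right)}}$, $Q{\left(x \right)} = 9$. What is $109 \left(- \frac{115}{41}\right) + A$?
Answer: $- \frac{12658}{41} + 4 i \sqrt{3} \approx -308.73 + 6.9282 i$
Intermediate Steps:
$A = -3 + 4 i \sqrt{3}$ ($A = -3 + \sqrt{-57 + 9} = -3 + \sqrt{-48} = -3 + 4 i \sqrt{3} \approx -3.0 + 6.9282 i$)
$109 \left(- \frac{115}{41}\right) + A = 109 \left(- \frac{115}{41}\right) - \left(3 - 4 i \sqrt{3}\right) = - \frac{12535}{41} - \left(3 - 4 i \sqrt{3}\right) = - \frac{12658}{41} + 4 i \sqrt{3}$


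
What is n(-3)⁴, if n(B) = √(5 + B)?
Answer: 4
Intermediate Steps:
n(-3)⁴ = (√(5 - 3))⁴ = (√2)⁴ = 4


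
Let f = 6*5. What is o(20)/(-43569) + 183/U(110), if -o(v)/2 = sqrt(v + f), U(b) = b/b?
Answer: 183 + 10*sqrt(2)/43569 ≈ 183.00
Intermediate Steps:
f = 30
U(b) = 1
o(v) = -2*sqrt(30 + v) (o(v) = -2*sqrt(v + 30) = -2*sqrt(30 + v))
o(20)/(-43569) + 183/U(110) = -2*sqrt(30 + 20)/(-43569) + 183/1 = -10*sqrt(2)*(-1/43569) + 183*1 = -10*sqrt(2)*(-1/43569) + 183 = 10*sqrt(2)/43569 + 183 = 183 + 10*sqrt(2)/43569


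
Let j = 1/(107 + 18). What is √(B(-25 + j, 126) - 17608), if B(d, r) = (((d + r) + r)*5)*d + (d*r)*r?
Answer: 2*I*√1729484030/125 ≈ 665.39*I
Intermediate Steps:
j = 1/125 ≈ 0.0080000
B(d, r) = d*r² + d*(5*d + 10*r) (B(d, r) = ((d + 2*r)*5)*d + d*r² = (5*d + 10*r)*d + d*r² = d*(5*d + 10*r) + d*r² = d*r² + d*(5*d + 10*r))
√(B(-25 + j, 126) - 17608) = √((-25 + 1/125)*(126² + 5*(-25 + 1/125) + 10*126) - 17608) = √(-3124*(15876 + 5*(-3124/125) + 1260)/125 - 17608) = √(-3124*(15876 - 3124/25 + 1260)/125 - 17608) = √(-3124/125*425276/25 - 17608) = √(-1328562224/3125 - 17608) = √(-1383587224/3125) = 2*I*√1729484030/125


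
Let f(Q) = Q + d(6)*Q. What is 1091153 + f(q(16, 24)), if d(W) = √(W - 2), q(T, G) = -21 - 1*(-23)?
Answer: 1091159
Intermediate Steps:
q(T, G) = 2 (q(T, G) = -21 + 23 = 2)
d(W) = √(-2 + W)
f(Q) = 3*Q (f(Q) = Q + √(-2 + 6)*Q = Q + √4*Q = Q + 2*Q = 3*Q)
1091153 + f(q(16, 24)) = 1091153 + 3*2 = 1091153 + 6 = 1091159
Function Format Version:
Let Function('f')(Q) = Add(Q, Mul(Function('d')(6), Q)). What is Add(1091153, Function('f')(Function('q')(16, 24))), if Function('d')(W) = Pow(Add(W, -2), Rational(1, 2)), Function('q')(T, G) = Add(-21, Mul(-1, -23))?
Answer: 1091159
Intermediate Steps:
Function('q')(T, G) = 2 (Function('q')(T, G) = Add(-21, 23) = 2)
Function('d')(W) = Pow(Add(-2, W), Rational(1, 2))
Function('f')(Q) = Mul(3, Q) (Function('f')(Q) = Add(Q, Mul(Pow(Add(-2, 6), Rational(1, 2)), Q)) = Add(Q, Mul(Pow(4, Rational(1, 2)), Q)) = Add(Q, Mul(2, Q)) = Mul(3, Q))
Add(1091153, Function('f')(Function('q')(16, 24))) = Add(1091153, Mul(3, 2)) = Add(1091153, 6) = 1091159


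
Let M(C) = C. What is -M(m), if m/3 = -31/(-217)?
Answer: -3/7 ≈ -0.42857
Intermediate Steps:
m = 3/7 (m = 3*(-31/(-217)) = 3*(-31*(-1/217)) = 3*(⅐) = 3/7 ≈ 0.42857)
-M(m) = -1*3/7 = -3/7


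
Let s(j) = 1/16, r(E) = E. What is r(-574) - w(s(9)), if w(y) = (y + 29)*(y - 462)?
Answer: 3289871/256 ≈ 12851.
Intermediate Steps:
s(j) = 1/16
w(y) = (-462 + y)*(29 + y) (w(y) = (29 + y)*(-462 + y) = (-462 + y)*(29 + y))
r(-574) - w(s(9)) = -574 - (-13398 + (1/16)² - 433*1/16) = -574 - (-13398 + 1/256 - 433/16) = -574 - 1*(-3436815/256) = -574 + 3436815/256 = 3289871/256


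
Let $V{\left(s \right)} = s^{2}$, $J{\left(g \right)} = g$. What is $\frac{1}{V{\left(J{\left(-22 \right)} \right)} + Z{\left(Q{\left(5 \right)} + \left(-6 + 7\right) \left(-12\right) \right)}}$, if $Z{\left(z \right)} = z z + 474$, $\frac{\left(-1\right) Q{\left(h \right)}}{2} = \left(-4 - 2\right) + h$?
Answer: $\frac{1}{1058} \approx 0.00094518$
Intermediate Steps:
$Q{\left(h \right)} = 12 - 2 h$ ($Q{\left(h \right)} = - 2 \left(\left(-4 - 2\right) + h\right) = - 2 \left(-6 + h\right) = 12 - 2 h$)
$Z{\left(z \right)} = 474 + z^{2}$ ($Z{\left(z \right)} = z^{2} + 474 = 474 + z^{2}$)
$\frac{1}{V{\left(J{\left(-22 \right)} \right)} + Z{\left(Q{\left(5 \right)} + \left(-6 + 7\right) \left(-12\right) \right)}} = \frac{1}{\left(-22\right)^{2} + \left(474 + \left(\left(12 - 10\right) + \left(-6 + 7\right) \left(-12\right)\right)^{2}\right)} = \frac{1}{484 + \left(474 + \left(\left(12 - 10\right) + 1 \left(-12\right)\right)^{2}\right)} = \frac{1}{484 + \left(474 + \left(2 - 12\right)^{2}\right)} = \frac{1}{484 + \left(474 + \left(-10\right)^{2}\right)} = \frac{1}{484 + \left(474 + 100\right)} = \frac{1}{484 + 574} = \frac{1}{1058}$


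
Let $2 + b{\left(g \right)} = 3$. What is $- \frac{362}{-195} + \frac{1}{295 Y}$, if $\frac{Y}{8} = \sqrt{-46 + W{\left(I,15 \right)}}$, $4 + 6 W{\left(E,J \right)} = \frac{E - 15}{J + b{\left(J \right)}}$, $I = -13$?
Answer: $\frac{362}{195} - \frac{i \sqrt{138}}{189980} \approx 1.8564 - 6.1835 \cdot 10^{-5} i$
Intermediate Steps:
$b{\left(g \right)} = 1$ ($b{\left(g \right)} = -2 + 3 = 1$)
$W{\left(E,J \right)} = - \frac{2}{3} + \frac{-15 + E}{6 \left(1 + J\right)}$ ($W{\left(E,J \right)} = - \frac{2}{3} + \frac{\left(E - 15\right) \frac{1}{J + 1}}{6} = - \frac{2}{3} + \frac{\left(-15 + E\right) \frac{1}{1 + J}}{6} = - \frac{2}{3} + \frac{\frac{1}{1 + J} \left(-15 + E\right)}{6} = - \frac{2}{3} + \frac{-15 + E}{6 \left(1 + J\right)}$)
$Y = \frac{14 i \sqrt{138}}{3}$ ($Y = 8 \sqrt{-46 + \frac{-19 - 13 - 60}{6 \left(1 + 15\right)}} = 8 \sqrt{-46 + \frac{-19 - 13 - 60}{6 \cdot 16}} = 8 \sqrt{-46 + \frac{1}{6} \cdot \frac{1}{16} \left(-92\right)} = 8 \sqrt{-46 - \frac{23}{24}} = 8 \sqrt{- \frac{1127}{24}} = 8 \frac{7 i \sqrt{138}}{12} = \frac{14 i \sqrt{138}}{3} \approx 54.821 i$)
$- \frac{362}{-195} + \frac{1}{295 Y} = - \frac{362}{-195} + \frac{1}{295 \frac{14 i \sqrt{138}}{3}} = \left(-362\right) \left(- \frac{1}{195}\right) + \frac{\left(- \frac{1}{644}\right) i \sqrt{138}}{295} = \frac{362}{195} - \frac{i \sqrt{138}}{189980}$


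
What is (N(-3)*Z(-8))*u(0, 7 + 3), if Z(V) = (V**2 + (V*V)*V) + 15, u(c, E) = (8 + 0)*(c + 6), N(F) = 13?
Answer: -270192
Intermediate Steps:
u(c, E) = 48 + 8*c (u(c, E) = 8*(6 + c) = 48 + 8*c)
Z(V) = 15 + V**2 + V**3 (Z(V) = (V**2 + V**2*V) + 15 = (V**2 + V**3) + 15 = 15 + V**2 + V**3)
(N(-3)*Z(-8))*u(0, 7 + 3) = (13*(15 + (-8)**2 + (-8)**3))*(48 + 8*0) = (13*(15 + 64 - 512))*(48 + 0) = (13*(-433))*48 = -5629*48 = -270192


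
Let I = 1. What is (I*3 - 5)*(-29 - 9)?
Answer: 76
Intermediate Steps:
(I*3 - 5)*(-29 - 9) = (1*3 - 5)*(-29 - 9) = (3 - 5)*(-38) = -2*(-38) = 76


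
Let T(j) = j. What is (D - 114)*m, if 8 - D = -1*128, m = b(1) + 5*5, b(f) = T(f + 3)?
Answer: 638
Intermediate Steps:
b(f) = 3 + f (b(f) = f + 3 = 3 + f)
m = 29 (m = (3 + 1) + 5*5 = 4 + 25 = 29)
D = 136 (D = 8 - (-1)*128 = 8 - 1*(-128) = 8 + 128 = 136)
(D - 114)*m = (136 - 114)*29 = 22*29 = 638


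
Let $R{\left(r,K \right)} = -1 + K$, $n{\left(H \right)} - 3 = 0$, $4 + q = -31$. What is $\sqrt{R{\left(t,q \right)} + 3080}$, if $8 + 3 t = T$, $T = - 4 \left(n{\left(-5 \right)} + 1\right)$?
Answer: $2 \sqrt{761} \approx 55.172$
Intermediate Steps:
$q = -35$ ($q = -4 - 31 = -35$)
$n{\left(H \right)} = 3$ ($n{\left(H \right)} = 3 + 0 = 3$)
$T = -16$ ($T = - 4 \left(3 + 1\right) = \left(-4\right) 4 = -16$)
$t = -8$ ($t = - \frac{8}{3} + \frac{1}{3} \left(-16\right) = - \frac{8}{3} - \frac{16}{3} = -8$)
$\sqrt{R{\left(t,q \right)} + 3080} = \sqrt{\left(-1 - 35\right) + 3080} = \sqrt{-36 + 3080} = \sqrt{3044} = 2 \sqrt{761}$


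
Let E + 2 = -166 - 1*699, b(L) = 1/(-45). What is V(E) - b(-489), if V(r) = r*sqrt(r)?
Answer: 1/45 - 14739*I*sqrt(3) ≈ 0.022222 - 25529.0*I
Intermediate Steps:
b(L) = -1/45
E = -867 (E = -2 + (-166 - 1*699) = -2 + (-166 - 699) = -2 - 865 = -867)
V(r) = r**(3/2)
V(E) - b(-489) = (-867)**(3/2) - 1*(-1/45) = -14739*I*sqrt(3) + 1/45 = 1/45 - 14739*I*sqrt(3)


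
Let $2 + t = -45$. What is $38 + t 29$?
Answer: $-1325$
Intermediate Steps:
$t = -47$ ($t = -2 - 45 = -47$)
$38 + t 29 = 38 - 1363 = -1325$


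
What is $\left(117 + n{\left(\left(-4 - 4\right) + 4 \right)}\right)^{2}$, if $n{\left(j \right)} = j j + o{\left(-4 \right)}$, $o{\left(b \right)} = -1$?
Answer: $17424$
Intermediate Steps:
$n{\left(j \right)} = -1 + j^{2}$ ($n{\left(j \right)} = j j - 1 = j^{2} - 1 = -1 + j^{2}$)
$\left(117 + n{\left(\left(-4 - 4\right) + 4 \right)}\right)^{2} = \left(117 - \left(1 - \left(\left(-4 - 4\right) + 4\right)^{2}\right)\right)^{2} = \left(117 - \left(1 - \left(-8 + 4\right)^{2}\right)\right)^{2} = \left(117 - \left(1 - \left(-4\right)^{2}\right)\right)^{2} = \left(117 + \left(-1 + 16\right)\right)^{2} = \left(117 + 15\right)^{2} = 132^{2} = 17424$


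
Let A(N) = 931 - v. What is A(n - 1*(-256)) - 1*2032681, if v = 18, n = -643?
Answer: -2031768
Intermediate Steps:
A(N) = 913 (A(N) = 931 - 1*18 = 931 - 18 = 913)
A(n - 1*(-256)) - 1*2032681 = 913 - 1*2032681 = 913 - 2032681 = -2031768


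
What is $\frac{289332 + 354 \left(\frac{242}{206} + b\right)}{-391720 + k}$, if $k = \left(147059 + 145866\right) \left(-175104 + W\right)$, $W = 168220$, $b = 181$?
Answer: $- \frac{9110913}{51934851065} \approx -0.00017543$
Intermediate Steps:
$k = -2016495700$ ($k = \left(147059 + 145866\right) \left(-175104 + 168220\right) = 292925 \left(-6884\right) = -2016495700$)
$\frac{289332 + 354 \left(\frac{242}{206} + b\right)}{-391720 + k} = \frac{289332 + 354 \left(\frac{242}{206} + 181\right)}{-391720 - 2016495700} = \frac{289332 + 354 \left(242 \cdot \frac{1}{206} + 181\right)}{-2016887420} = \left(289332 + 354 \left(\frac{121}{103} + 181\right)\right) \left(- \frac{1}{2016887420}\right) = \left(289332 + 354 \cdot \frac{18764}{103}\right) \left(- \frac{1}{2016887420}\right) = \left(289332 + \frac{6642456}{103}\right) \left(- \frac{1}{2016887420}\right) = \frac{36443652}{103} \left(- \frac{1}{2016887420}\right) = - \frac{9110913}{51934851065}$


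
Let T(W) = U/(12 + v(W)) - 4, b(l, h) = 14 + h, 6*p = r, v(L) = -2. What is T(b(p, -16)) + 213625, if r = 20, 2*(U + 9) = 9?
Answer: 4272411/20 ≈ 2.1362e+5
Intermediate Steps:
U = -9/2 (U = -9 + (1/2)*9 = -9 + 9/2 = -9/2 ≈ -4.5000)
p = 10/3 (p = (1/6)*20 = 10/3 ≈ 3.3333)
T(W) = -89/20 (T(W) = -9/2/(12 - 2) - 4 = -9/2/10 - 4 = (1/10)*(-9/2) - 4 = -9/20 - 4 = -89/20)
T(b(p, -16)) + 213625 = -89/20 + 213625 = 4272411/20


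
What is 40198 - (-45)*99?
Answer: 44653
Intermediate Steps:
40198 - (-45)*99 = 40198 - 1*(-4455) = 40198 + 4455 = 44653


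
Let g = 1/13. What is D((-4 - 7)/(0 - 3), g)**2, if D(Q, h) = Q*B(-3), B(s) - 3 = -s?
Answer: 484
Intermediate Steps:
g = 1/13 ≈ 0.076923
B(s) = 3 - s
D(Q, h) = 6*Q (D(Q, h) = Q*(3 - 1*(-3)) = Q*(3 + 3) = Q*6 = 6*Q)
D((-4 - 7)/(0 - 3), g)**2 = (6*((-4 - 7)/(0 - 3)))**2 = (6*(-11/(-3)))**2 = (6*(-11*(-1/3)))**2 = (6*(11/3))**2 = 22**2 = 484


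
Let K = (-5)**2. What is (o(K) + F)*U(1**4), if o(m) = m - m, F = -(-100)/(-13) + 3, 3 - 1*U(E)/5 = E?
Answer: -610/13 ≈ -46.923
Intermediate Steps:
U(E) = 15 - 5*E
F = -61/13 (F = -(-100)*(-1)/13 + 3 = -10*10/13 + 3 = -100/13 + 3 = -61/13 ≈ -4.6923)
K = 25
o(m) = 0
(o(K) + F)*U(1**4) = (0 - 61/13)*(15 - 5*1**4) = -61*(15 - 5*1)/13 = -61*(15 - 5)/13 = -61/13*10 = -610/13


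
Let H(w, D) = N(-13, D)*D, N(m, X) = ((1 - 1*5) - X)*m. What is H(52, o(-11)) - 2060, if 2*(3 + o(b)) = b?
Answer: -6251/4 ≈ -1562.8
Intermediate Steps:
o(b) = -3 + b/2
N(m, X) = m*(-4 - X) (N(m, X) = ((1 - 5) - X)*m = (-4 - X)*m = m*(-4 - X))
H(w, D) = D*(52 + 13*D) (H(w, D) = (-1*(-13)*(4 + D))*D = (52 + 13*D)*D = D*(52 + 13*D))
H(52, o(-11)) - 2060 = 13*(-3 + (1/2)*(-11))*(4 + (-3 + (1/2)*(-11))) - 2060 = 13*(-3 - 11/2)*(4 + (-3 - 11/2)) - 2060 = 13*(-17/2)*(4 - 17/2) - 2060 = 13*(-17/2)*(-9/2) - 2060 = 1989/4 - 2060 = -6251/4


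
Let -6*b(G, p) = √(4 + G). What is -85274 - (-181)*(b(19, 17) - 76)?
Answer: -99030 - 181*√23/6 ≈ -99175.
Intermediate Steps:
b(G, p) = -√(4 + G)/6
-85274 - (-181)*(b(19, 17) - 76) = -85274 - (-181)*(-√(4 + 19)/6 - 76) = -85274 - (-181)*(-√23/6 - 76) = -85274 - (-181)*(-76 - √23/6) = -85274 - (13756 + 181*√23/6) = -85274 + (-13756 - 181*√23/6) = -99030 - 181*√23/6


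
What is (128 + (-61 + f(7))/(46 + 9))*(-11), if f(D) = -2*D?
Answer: -1393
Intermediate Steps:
(128 + (-61 + f(7))/(46 + 9))*(-11) = (128 + (-61 - 2*7)/(46 + 9))*(-11) = (128 + (-61 - 14)/55)*(-11) = (128 - 75*1/55)*(-11) = (128 - 15/11)*(-11) = (1393/11)*(-11) = -1393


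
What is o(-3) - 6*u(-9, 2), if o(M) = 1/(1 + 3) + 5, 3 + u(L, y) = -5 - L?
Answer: -¾ ≈ -0.75000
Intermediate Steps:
u(L, y) = -8 - L (u(L, y) = -3 + (-5 - L) = -8 - L)
o(M) = 21/4 (o(M) = 1/4 + 5 = ¼ + 5 = 21/4)
o(-3) - 6*u(-9, 2) = 21/4 - 6*(-8 - 1*(-9)) = 21/4 - 6*(-8 + 9) = 21/4 - 6*1 = 21/4 - 6 = -¾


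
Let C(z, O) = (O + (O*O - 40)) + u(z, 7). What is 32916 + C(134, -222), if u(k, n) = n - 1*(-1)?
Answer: 81946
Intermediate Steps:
u(k, n) = 1 + n (u(k, n) = n + 1 = 1 + n)
C(z, O) = -32 + O + O**2 (C(z, O) = (O + (O*O - 40)) + (1 + 7) = (O + (O**2 - 40)) + 8 = (O + (-40 + O**2)) + 8 = (-40 + O + O**2) + 8 = -32 + O + O**2)
32916 + C(134, -222) = 32916 + (-32 - 222 + (-222)**2) = 32916 + (-32 - 222 + 49284) = 32916 + 49030 = 81946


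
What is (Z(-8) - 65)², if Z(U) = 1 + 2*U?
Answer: 6400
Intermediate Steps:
(Z(-8) - 65)² = ((1 + 2*(-8)) - 65)² = ((1 - 16) - 65)² = (-15 - 65)² = (-80)² = 6400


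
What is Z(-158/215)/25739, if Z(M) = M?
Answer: -158/5533885 ≈ -2.8551e-5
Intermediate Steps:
Z(-158/215)/25739 = -158/215/25739 = -158*1/215*(1/25739) = -158/215*1/25739 = -158/5533885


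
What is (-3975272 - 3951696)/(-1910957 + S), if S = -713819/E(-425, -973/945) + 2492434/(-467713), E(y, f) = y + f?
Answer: 213235799734358576/51359902136492505 ≈ 4.1518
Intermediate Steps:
E(y, f) = f + y
S = 44928077653769/26900045482 (S = -713819/(-973/945 - 425) + 2492434/(-467713) = -713819/(-973*1/945 - 425) + 2492434*(-1/467713) = -713819/(-139/135 - 425) - 2492434/467713 = -713819/(-57514/135) - 2492434/467713 = -713819*(-135/57514) - 2492434/467713 = 96365565/57514 - 2492434/467713 = 44928077653769/26900045482 ≈ 1670.2)
(-3975272 - 3951696)/(-1910957 + S) = (-3975272 - 3951696)/(-1910957 + 44928077653769/26900045482) = -7926968/(-51359902136492505/26900045482) = -7926968*(-26900045482/51359902136492505) = 213235799734358576/51359902136492505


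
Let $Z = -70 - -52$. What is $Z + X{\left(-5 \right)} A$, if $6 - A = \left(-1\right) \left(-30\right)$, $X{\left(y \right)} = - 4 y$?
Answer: $-498$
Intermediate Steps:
$A = -24$ ($A = 6 - \left(-1\right) \left(-30\right) = 6 - 30 = -24$)
$Z = -18$ ($Z = -70 + 52 = -18$)
$Z + X{\left(-5 \right)} A = -18 + \left(-4\right) \left(-5\right) \left(-24\right) = -18 + 20 \left(-24\right) = -18 - 480 = -498$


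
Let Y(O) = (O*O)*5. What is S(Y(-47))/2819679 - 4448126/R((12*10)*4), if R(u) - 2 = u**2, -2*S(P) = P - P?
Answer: -2224063/115201 ≈ -19.306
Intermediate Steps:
Y(O) = 5*O**2 (Y(O) = O**2*5 = 5*O**2)
S(P) = 0 (S(P) = -(P - P)/2 = -1/2*0 = 0)
R(u) = 2 + u**2
S(Y(-47))/2819679 - 4448126/R((12*10)*4) = 0/2819679 - 4448126/(2 + ((12*10)*4)**2) = 0*(1/2819679) - 4448126/(2 + (120*4)**2) = 0 - 4448126/(2 + 480**2) = 0 - 4448126/(2 + 230400) = 0 - 4448126/230402 = 0 - 4448126*1/230402 = 0 - 2224063/115201 = -2224063/115201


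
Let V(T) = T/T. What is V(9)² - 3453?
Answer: -3452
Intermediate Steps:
V(T) = 1
V(9)² - 3453 = 1² - 3453 = 1 - 3453 = -3452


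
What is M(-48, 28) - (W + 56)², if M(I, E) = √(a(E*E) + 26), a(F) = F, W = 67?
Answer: -15129 + 9*√10 ≈ -15101.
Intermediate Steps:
M(I, E) = √(26 + E²) (M(I, E) = √(E*E + 26) = √(E² + 26) = √(26 + E²))
M(-48, 28) - (W + 56)² = √(26 + 28²) - (67 + 56)² = √(26 + 784) - 1*123² = √810 - 1*15129 = 9*√10 - 15129 = -15129 + 9*√10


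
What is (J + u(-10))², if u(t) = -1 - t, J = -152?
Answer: 20449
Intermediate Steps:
(J + u(-10))² = (-152 + (-1 - 1*(-10)))² = (-152 + (-1 + 10))² = (-152 + 9)² = (-143)² = 20449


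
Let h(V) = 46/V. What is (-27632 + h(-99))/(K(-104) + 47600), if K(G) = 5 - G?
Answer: -2735614/4723191 ≈ -0.57919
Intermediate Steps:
(-27632 + h(-99))/(K(-104) + 47600) = (-27632 + 46/(-99))/((5 - 1*(-104)) + 47600) = (-27632 + 46*(-1/99))/((5 + 104) + 47600) = (-27632 - 46/99)/(109 + 47600) = -2735614/99/47709 = -2735614/99*1/47709 = -2735614/4723191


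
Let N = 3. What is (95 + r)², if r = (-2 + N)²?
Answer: 9216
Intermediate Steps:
r = 1 (r = (-2 + 3)² = 1² = 1)
(95 + r)² = (95 + 1)² = 96² = 9216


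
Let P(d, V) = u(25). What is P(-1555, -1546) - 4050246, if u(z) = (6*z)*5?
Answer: -4049496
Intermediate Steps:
u(z) = 30*z
P(d, V) = 750 (P(d, V) = 30*25 = 750)
P(-1555, -1546) - 4050246 = 750 - 4050246 = -4049496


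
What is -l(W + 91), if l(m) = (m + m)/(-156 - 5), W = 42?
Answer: 38/23 ≈ 1.6522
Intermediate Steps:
l(m) = -2*m/161 (l(m) = (2*m)/(-161) = (2*m)*(-1/161) = -2*m/161)
-l(W + 91) = -(-2)*(42 + 91)/161 = -(-2)*133/161 = -1*(-38/23) = 38/23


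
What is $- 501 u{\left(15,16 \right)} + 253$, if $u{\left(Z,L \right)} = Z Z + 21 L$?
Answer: $-280808$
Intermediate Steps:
$u{\left(Z,L \right)} = Z^{2} + 21 L$
$- 501 u{\left(15,16 \right)} + 253 = - 501 \left(15^{2} + 21 \cdot 16\right) + 253 = - 501 \left(225 + 336\right) + 253 = \left(-501\right) 561 + 253 = -281061 + 253 = -280808$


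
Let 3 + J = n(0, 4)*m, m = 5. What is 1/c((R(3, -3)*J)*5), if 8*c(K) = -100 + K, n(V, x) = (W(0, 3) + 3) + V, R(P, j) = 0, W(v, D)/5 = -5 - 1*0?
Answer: -2/25 ≈ -0.080000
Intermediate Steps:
W(v, D) = -25 (W(v, D) = 5*(-5 - 1*0) = 5*(-5 + 0) = 5*(-5) = -25)
n(V, x) = -22 + V (n(V, x) = (-25 + 3) + V = -22 + V)
J = -113 (J = -3 + (-22 + 0)*5 = -3 - 22*5 = -3 - 110 = -113)
c(K) = -25/2 + K/8 (c(K) = (-100 + K)/8 = -25/2 + K/8)
1/c((R(3, -3)*J)*5) = 1/(-25/2 + ((0*(-113))*5)/8) = 1/(-25/2 + (0*5)/8) = 1/(-25/2 + (1/8)*0) = 1/(-25/2 + 0) = 1/(-25/2) = -2/25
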